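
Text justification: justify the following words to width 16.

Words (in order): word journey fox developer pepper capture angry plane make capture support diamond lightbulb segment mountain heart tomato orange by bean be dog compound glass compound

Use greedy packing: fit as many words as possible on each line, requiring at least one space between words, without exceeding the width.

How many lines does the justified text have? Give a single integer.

Answer: 12

Derivation:
Line 1: ['word', 'journey', 'fox'] (min_width=16, slack=0)
Line 2: ['developer', 'pepper'] (min_width=16, slack=0)
Line 3: ['capture', 'angry'] (min_width=13, slack=3)
Line 4: ['plane', 'make'] (min_width=10, slack=6)
Line 5: ['capture', 'support'] (min_width=15, slack=1)
Line 6: ['diamond'] (min_width=7, slack=9)
Line 7: ['lightbulb'] (min_width=9, slack=7)
Line 8: ['segment', 'mountain'] (min_width=16, slack=0)
Line 9: ['heart', 'tomato'] (min_width=12, slack=4)
Line 10: ['orange', 'by', 'bean'] (min_width=14, slack=2)
Line 11: ['be', 'dog', 'compound'] (min_width=15, slack=1)
Line 12: ['glass', 'compound'] (min_width=14, slack=2)
Total lines: 12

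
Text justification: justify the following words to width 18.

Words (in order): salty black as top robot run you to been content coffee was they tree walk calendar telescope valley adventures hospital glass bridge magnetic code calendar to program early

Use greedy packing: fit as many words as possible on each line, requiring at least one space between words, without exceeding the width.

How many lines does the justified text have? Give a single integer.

Line 1: ['salty', 'black', 'as', 'top'] (min_width=18, slack=0)
Line 2: ['robot', 'run', 'you', 'to'] (min_width=16, slack=2)
Line 3: ['been', 'content'] (min_width=12, slack=6)
Line 4: ['coffee', 'was', 'they'] (min_width=15, slack=3)
Line 5: ['tree', 'walk', 'calendar'] (min_width=18, slack=0)
Line 6: ['telescope', 'valley'] (min_width=16, slack=2)
Line 7: ['adventures'] (min_width=10, slack=8)
Line 8: ['hospital', 'glass'] (min_width=14, slack=4)
Line 9: ['bridge', 'magnetic'] (min_width=15, slack=3)
Line 10: ['code', 'calendar', 'to'] (min_width=16, slack=2)
Line 11: ['program', 'early'] (min_width=13, slack=5)
Total lines: 11

Answer: 11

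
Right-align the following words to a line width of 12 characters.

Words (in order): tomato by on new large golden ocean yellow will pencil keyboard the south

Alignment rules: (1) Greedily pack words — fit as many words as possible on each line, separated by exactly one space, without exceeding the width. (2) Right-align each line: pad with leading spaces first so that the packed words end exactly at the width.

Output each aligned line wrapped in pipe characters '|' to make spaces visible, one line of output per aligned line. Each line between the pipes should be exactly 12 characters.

Answer: |tomato by on|
|   new large|
|golden ocean|
| yellow will|
|      pencil|
|keyboard the|
|       south|

Derivation:
Line 1: ['tomato', 'by', 'on'] (min_width=12, slack=0)
Line 2: ['new', 'large'] (min_width=9, slack=3)
Line 3: ['golden', 'ocean'] (min_width=12, slack=0)
Line 4: ['yellow', 'will'] (min_width=11, slack=1)
Line 5: ['pencil'] (min_width=6, slack=6)
Line 6: ['keyboard', 'the'] (min_width=12, slack=0)
Line 7: ['south'] (min_width=5, slack=7)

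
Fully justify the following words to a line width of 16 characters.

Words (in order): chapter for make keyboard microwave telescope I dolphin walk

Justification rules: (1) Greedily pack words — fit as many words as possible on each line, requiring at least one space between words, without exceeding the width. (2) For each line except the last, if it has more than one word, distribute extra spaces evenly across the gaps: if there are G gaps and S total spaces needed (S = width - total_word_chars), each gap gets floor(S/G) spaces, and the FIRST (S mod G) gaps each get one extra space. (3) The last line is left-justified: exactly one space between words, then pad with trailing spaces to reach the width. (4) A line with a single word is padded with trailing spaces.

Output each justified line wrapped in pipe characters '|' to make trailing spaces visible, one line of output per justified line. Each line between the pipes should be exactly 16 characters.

Line 1: ['chapter', 'for', 'make'] (min_width=16, slack=0)
Line 2: ['keyboard'] (min_width=8, slack=8)
Line 3: ['microwave'] (min_width=9, slack=7)
Line 4: ['telescope', 'I'] (min_width=11, slack=5)
Line 5: ['dolphin', 'walk'] (min_width=12, slack=4)

Answer: |chapter for make|
|keyboard        |
|microwave       |
|telescope      I|
|dolphin walk    |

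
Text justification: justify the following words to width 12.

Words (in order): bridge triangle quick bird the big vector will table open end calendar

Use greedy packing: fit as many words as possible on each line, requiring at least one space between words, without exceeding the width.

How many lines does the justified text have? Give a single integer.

Answer: 7

Derivation:
Line 1: ['bridge'] (min_width=6, slack=6)
Line 2: ['triangle'] (min_width=8, slack=4)
Line 3: ['quick', 'bird'] (min_width=10, slack=2)
Line 4: ['the', 'big'] (min_width=7, slack=5)
Line 5: ['vector', 'will'] (min_width=11, slack=1)
Line 6: ['table', 'open'] (min_width=10, slack=2)
Line 7: ['end', 'calendar'] (min_width=12, slack=0)
Total lines: 7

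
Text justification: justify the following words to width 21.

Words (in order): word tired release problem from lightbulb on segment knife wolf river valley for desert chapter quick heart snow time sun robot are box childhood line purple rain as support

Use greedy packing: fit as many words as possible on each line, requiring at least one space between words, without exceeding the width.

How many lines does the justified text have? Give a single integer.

Line 1: ['word', 'tired', 'release'] (min_width=18, slack=3)
Line 2: ['problem', 'from'] (min_width=12, slack=9)
Line 3: ['lightbulb', 'on', 'segment'] (min_width=20, slack=1)
Line 4: ['knife', 'wolf', 'river'] (min_width=16, slack=5)
Line 5: ['valley', 'for', 'desert'] (min_width=17, slack=4)
Line 6: ['chapter', 'quick', 'heart'] (min_width=19, slack=2)
Line 7: ['snow', 'time', 'sun', 'robot'] (min_width=19, slack=2)
Line 8: ['are', 'box', 'childhood'] (min_width=17, slack=4)
Line 9: ['line', 'purple', 'rain', 'as'] (min_width=19, slack=2)
Line 10: ['support'] (min_width=7, slack=14)
Total lines: 10

Answer: 10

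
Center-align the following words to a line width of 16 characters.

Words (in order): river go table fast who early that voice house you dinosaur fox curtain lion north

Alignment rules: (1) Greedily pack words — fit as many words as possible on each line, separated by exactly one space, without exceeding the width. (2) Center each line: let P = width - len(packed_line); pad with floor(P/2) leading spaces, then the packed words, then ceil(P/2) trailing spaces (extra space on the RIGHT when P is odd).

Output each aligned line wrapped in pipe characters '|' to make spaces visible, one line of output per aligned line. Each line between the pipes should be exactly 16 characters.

Answer: | river go table |
| fast who early |
|that voice house|
|you dinosaur fox|
|  curtain lion  |
|     north      |

Derivation:
Line 1: ['river', 'go', 'table'] (min_width=14, slack=2)
Line 2: ['fast', 'who', 'early'] (min_width=14, slack=2)
Line 3: ['that', 'voice', 'house'] (min_width=16, slack=0)
Line 4: ['you', 'dinosaur', 'fox'] (min_width=16, slack=0)
Line 5: ['curtain', 'lion'] (min_width=12, slack=4)
Line 6: ['north'] (min_width=5, slack=11)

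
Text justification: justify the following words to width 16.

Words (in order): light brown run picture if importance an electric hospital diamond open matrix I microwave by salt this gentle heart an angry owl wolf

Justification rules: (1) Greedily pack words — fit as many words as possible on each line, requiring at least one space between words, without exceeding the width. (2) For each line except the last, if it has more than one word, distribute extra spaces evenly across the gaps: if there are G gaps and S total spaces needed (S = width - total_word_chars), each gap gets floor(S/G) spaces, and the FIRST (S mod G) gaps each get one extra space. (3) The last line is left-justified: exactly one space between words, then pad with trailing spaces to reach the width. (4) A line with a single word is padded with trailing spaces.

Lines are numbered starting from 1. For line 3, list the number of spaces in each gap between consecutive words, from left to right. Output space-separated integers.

Line 1: ['light', 'brown', 'run'] (min_width=15, slack=1)
Line 2: ['picture', 'if'] (min_width=10, slack=6)
Line 3: ['importance', 'an'] (min_width=13, slack=3)
Line 4: ['electric'] (min_width=8, slack=8)
Line 5: ['hospital', 'diamond'] (min_width=16, slack=0)
Line 6: ['open', 'matrix', 'I'] (min_width=13, slack=3)
Line 7: ['microwave', 'by'] (min_width=12, slack=4)
Line 8: ['salt', 'this', 'gentle'] (min_width=16, slack=0)
Line 9: ['heart', 'an', 'angry'] (min_width=14, slack=2)
Line 10: ['owl', 'wolf'] (min_width=8, slack=8)

Answer: 4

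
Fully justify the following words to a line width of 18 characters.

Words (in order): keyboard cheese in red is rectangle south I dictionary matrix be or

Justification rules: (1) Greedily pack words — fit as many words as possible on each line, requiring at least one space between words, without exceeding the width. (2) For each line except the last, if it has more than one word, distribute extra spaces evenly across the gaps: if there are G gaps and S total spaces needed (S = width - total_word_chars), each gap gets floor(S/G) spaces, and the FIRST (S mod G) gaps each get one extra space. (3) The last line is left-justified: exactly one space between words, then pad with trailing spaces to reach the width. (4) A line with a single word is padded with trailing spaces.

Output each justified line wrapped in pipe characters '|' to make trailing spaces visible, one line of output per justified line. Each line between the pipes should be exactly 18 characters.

Line 1: ['keyboard', 'cheese', 'in'] (min_width=18, slack=0)
Line 2: ['red', 'is', 'rectangle'] (min_width=16, slack=2)
Line 3: ['south', 'I', 'dictionary'] (min_width=18, slack=0)
Line 4: ['matrix', 'be', 'or'] (min_width=12, slack=6)

Answer: |keyboard cheese in|
|red  is  rectangle|
|south I dictionary|
|matrix be or      |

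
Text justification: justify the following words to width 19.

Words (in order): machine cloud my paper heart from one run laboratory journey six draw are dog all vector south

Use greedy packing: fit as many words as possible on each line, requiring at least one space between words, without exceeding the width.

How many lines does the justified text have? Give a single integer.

Answer: 6

Derivation:
Line 1: ['machine', 'cloud', 'my'] (min_width=16, slack=3)
Line 2: ['paper', 'heart', 'from'] (min_width=16, slack=3)
Line 3: ['one', 'run', 'laboratory'] (min_width=18, slack=1)
Line 4: ['journey', 'six', 'draw'] (min_width=16, slack=3)
Line 5: ['are', 'dog', 'all', 'vector'] (min_width=18, slack=1)
Line 6: ['south'] (min_width=5, slack=14)
Total lines: 6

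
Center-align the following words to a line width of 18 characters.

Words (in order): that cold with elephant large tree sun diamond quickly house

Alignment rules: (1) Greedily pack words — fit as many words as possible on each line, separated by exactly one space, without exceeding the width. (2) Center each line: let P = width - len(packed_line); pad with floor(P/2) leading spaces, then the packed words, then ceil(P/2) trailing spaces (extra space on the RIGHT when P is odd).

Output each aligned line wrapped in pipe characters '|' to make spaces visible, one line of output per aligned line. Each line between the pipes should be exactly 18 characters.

Answer: |  that cold with  |
|  elephant large  |
| tree sun diamond |
|  quickly house   |

Derivation:
Line 1: ['that', 'cold', 'with'] (min_width=14, slack=4)
Line 2: ['elephant', 'large'] (min_width=14, slack=4)
Line 3: ['tree', 'sun', 'diamond'] (min_width=16, slack=2)
Line 4: ['quickly', 'house'] (min_width=13, slack=5)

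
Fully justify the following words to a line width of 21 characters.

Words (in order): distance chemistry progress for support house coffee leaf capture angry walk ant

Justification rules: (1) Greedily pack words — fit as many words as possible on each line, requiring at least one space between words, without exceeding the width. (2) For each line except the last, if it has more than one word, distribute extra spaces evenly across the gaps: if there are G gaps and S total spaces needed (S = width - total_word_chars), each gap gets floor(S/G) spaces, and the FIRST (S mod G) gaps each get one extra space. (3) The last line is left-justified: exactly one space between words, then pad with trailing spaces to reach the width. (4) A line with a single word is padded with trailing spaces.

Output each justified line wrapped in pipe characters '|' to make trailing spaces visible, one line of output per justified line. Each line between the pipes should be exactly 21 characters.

Answer: |distance    chemistry|
|progress  for support|
|house   coffee   leaf|
|capture   angry  walk|
|ant                  |

Derivation:
Line 1: ['distance', 'chemistry'] (min_width=18, slack=3)
Line 2: ['progress', 'for', 'support'] (min_width=20, slack=1)
Line 3: ['house', 'coffee', 'leaf'] (min_width=17, slack=4)
Line 4: ['capture', 'angry', 'walk'] (min_width=18, slack=3)
Line 5: ['ant'] (min_width=3, slack=18)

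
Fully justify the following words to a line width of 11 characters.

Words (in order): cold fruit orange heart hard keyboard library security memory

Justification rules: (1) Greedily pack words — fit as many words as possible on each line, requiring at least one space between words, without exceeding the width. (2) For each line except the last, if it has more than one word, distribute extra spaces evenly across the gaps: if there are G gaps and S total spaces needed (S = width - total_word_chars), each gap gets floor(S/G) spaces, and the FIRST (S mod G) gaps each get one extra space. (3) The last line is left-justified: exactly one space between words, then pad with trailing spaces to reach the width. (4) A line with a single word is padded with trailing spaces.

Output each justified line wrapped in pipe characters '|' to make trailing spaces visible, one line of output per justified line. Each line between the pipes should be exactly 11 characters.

Answer: |cold  fruit|
|orange     |
|heart  hard|
|keyboard   |
|library    |
|security   |
|memory     |

Derivation:
Line 1: ['cold', 'fruit'] (min_width=10, slack=1)
Line 2: ['orange'] (min_width=6, slack=5)
Line 3: ['heart', 'hard'] (min_width=10, slack=1)
Line 4: ['keyboard'] (min_width=8, slack=3)
Line 5: ['library'] (min_width=7, slack=4)
Line 6: ['security'] (min_width=8, slack=3)
Line 7: ['memory'] (min_width=6, slack=5)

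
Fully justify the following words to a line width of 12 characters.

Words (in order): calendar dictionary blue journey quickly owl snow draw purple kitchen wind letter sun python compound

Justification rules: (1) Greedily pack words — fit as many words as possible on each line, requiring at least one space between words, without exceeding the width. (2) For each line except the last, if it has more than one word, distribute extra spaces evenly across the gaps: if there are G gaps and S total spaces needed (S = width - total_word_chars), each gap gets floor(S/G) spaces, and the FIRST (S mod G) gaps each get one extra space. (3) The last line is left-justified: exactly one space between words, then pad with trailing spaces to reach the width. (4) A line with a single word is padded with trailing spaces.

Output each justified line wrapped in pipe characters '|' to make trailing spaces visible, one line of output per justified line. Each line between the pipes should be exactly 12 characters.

Line 1: ['calendar'] (min_width=8, slack=4)
Line 2: ['dictionary'] (min_width=10, slack=2)
Line 3: ['blue', 'journey'] (min_width=12, slack=0)
Line 4: ['quickly', 'owl'] (min_width=11, slack=1)
Line 5: ['snow', 'draw'] (min_width=9, slack=3)
Line 6: ['purple'] (min_width=6, slack=6)
Line 7: ['kitchen', 'wind'] (min_width=12, slack=0)
Line 8: ['letter', 'sun'] (min_width=10, slack=2)
Line 9: ['python'] (min_width=6, slack=6)
Line 10: ['compound'] (min_width=8, slack=4)

Answer: |calendar    |
|dictionary  |
|blue journey|
|quickly  owl|
|snow    draw|
|purple      |
|kitchen wind|
|letter   sun|
|python      |
|compound    |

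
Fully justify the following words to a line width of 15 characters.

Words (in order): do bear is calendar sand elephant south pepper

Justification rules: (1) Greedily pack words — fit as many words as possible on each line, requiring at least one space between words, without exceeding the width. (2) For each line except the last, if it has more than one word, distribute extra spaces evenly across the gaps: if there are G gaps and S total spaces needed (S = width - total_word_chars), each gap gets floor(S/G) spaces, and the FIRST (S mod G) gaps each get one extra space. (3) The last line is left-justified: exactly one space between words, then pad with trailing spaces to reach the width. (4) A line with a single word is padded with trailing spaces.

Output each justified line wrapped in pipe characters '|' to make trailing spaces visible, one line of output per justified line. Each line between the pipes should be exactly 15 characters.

Answer: |do    bear   is|
|calendar   sand|
|elephant  south|
|pepper         |

Derivation:
Line 1: ['do', 'bear', 'is'] (min_width=10, slack=5)
Line 2: ['calendar', 'sand'] (min_width=13, slack=2)
Line 3: ['elephant', 'south'] (min_width=14, slack=1)
Line 4: ['pepper'] (min_width=6, slack=9)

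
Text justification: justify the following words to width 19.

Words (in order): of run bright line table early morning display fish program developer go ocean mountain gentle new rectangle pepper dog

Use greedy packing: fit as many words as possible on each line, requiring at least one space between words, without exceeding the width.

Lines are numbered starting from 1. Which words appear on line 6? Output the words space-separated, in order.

Answer: gentle new

Derivation:
Line 1: ['of', 'run', 'bright', 'line'] (min_width=18, slack=1)
Line 2: ['table', 'early', 'morning'] (min_width=19, slack=0)
Line 3: ['display', 'fish'] (min_width=12, slack=7)
Line 4: ['program', 'developer'] (min_width=17, slack=2)
Line 5: ['go', 'ocean', 'mountain'] (min_width=17, slack=2)
Line 6: ['gentle', 'new'] (min_width=10, slack=9)
Line 7: ['rectangle', 'pepper'] (min_width=16, slack=3)
Line 8: ['dog'] (min_width=3, slack=16)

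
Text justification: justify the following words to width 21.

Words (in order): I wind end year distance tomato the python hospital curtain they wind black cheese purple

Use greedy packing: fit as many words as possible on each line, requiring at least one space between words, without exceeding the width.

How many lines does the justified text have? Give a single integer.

Line 1: ['I', 'wind', 'end', 'year'] (min_width=15, slack=6)
Line 2: ['distance', 'tomato', 'the'] (min_width=19, slack=2)
Line 3: ['python', 'hospital'] (min_width=15, slack=6)
Line 4: ['curtain', 'they', 'wind'] (min_width=17, slack=4)
Line 5: ['black', 'cheese', 'purple'] (min_width=19, slack=2)
Total lines: 5

Answer: 5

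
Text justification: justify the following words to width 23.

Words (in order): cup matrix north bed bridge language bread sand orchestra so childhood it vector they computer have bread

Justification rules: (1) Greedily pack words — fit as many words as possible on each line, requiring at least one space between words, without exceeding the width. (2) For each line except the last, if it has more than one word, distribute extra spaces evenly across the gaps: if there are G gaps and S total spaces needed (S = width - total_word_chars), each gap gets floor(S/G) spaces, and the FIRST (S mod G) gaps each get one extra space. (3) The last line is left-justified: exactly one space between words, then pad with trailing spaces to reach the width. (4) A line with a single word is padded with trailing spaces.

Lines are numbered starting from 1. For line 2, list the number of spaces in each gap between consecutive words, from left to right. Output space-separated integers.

Answer: 2 2

Derivation:
Line 1: ['cup', 'matrix', 'north', 'bed'] (min_width=20, slack=3)
Line 2: ['bridge', 'language', 'bread'] (min_width=21, slack=2)
Line 3: ['sand', 'orchestra', 'so'] (min_width=17, slack=6)
Line 4: ['childhood', 'it', 'vector'] (min_width=19, slack=4)
Line 5: ['they', 'computer', 'have'] (min_width=18, slack=5)
Line 6: ['bread'] (min_width=5, slack=18)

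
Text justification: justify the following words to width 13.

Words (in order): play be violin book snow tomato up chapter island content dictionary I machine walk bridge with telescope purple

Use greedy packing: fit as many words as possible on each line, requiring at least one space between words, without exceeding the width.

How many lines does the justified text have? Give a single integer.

Line 1: ['play', 'be'] (min_width=7, slack=6)
Line 2: ['violin', 'book'] (min_width=11, slack=2)
Line 3: ['snow', 'tomato'] (min_width=11, slack=2)
Line 4: ['up', 'chapter'] (min_width=10, slack=3)
Line 5: ['island'] (min_width=6, slack=7)
Line 6: ['content'] (min_width=7, slack=6)
Line 7: ['dictionary', 'I'] (min_width=12, slack=1)
Line 8: ['machine', 'walk'] (min_width=12, slack=1)
Line 9: ['bridge', 'with'] (min_width=11, slack=2)
Line 10: ['telescope'] (min_width=9, slack=4)
Line 11: ['purple'] (min_width=6, slack=7)
Total lines: 11

Answer: 11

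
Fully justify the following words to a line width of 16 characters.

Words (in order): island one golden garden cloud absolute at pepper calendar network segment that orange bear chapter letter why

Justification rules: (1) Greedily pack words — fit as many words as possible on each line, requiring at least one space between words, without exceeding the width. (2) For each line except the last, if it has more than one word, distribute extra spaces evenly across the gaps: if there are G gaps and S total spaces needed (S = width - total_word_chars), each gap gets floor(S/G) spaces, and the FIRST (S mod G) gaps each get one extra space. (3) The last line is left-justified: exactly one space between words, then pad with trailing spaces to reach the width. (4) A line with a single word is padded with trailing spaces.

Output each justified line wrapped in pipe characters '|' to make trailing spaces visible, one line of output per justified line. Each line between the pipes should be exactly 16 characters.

Line 1: ['island', 'one'] (min_width=10, slack=6)
Line 2: ['golden', 'garden'] (min_width=13, slack=3)
Line 3: ['cloud', 'absolute'] (min_width=14, slack=2)
Line 4: ['at', 'pepper'] (min_width=9, slack=7)
Line 5: ['calendar', 'network'] (min_width=16, slack=0)
Line 6: ['segment', 'that'] (min_width=12, slack=4)
Line 7: ['orange', 'bear'] (min_width=11, slack=5)
Line 8: ['chapter', 'letter'] (min_width=14, slack=2)
Line 9: ['why'] (min_width=3, slack=13)

Answer: |island       one|
|golden    garden|
|cloud   absolute|
|at        pepper|
|calendar network|
|segment     that|
|orange      bear|
|chapter   letter|
|why             |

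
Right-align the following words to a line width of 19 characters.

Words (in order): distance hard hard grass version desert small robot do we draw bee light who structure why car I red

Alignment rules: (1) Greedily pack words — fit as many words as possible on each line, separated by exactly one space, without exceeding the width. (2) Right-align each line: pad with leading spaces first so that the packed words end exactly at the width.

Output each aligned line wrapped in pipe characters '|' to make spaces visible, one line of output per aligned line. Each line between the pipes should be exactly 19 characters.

Line 1: ['distance', 'hard', 'hard'] (min_width=18, slack=1)
Line 2: ['grass', 'version'] (min_width=13, slack=6)
Line 3: ['desert', 'small', 'robot'] (min_width=18, slack=1)
Line 4: ['do', 'we', 'draw', 'bee'] (min_width=14, slack=5)
Line 5: ['light', 'who', 'structure'] (min_width=19, slack=0)
Line 6: ['why', 'car', 'I', 'red'] (min_width=13, slack=6)

Answer: | distance hard hard|
|      grass version|
| desert small robot|
|     do we draw bee|
|light who structure|
|      why car I red|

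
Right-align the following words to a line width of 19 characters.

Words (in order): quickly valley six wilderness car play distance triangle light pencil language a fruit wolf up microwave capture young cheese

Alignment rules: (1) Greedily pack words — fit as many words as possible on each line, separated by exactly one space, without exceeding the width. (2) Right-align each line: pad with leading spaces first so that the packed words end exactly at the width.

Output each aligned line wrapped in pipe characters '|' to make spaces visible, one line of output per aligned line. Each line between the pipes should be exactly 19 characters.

Answer: | quickly valley six|
|wilderness car play|
|  distance triangle|
|       light pencil|
|   language a fruit|
|  wolf up microwave|
|      capture young|
|             cheese|

Derivation:
Line 1: ['quickly', 'valley', 'six'] (min_width=18, slack=1)
Line 2: ['wilderness', 'car', 'play'] (min_width=19, slack=0)
Line 3: ['distance', 'triangle'] (min_width=17, slack=2)
Line 4: ['light', 'pencil'] (min_width=12, slack=7)
Line 5: ['language', 'a', 'fruit'] (min_width=16, slack=3)
Line 6: ['wolf', 'up', 'microwave'] (min_width=17, slack=2)
Line 7: ['capture', 'young'] (min_width=13, slack=6)
Line 8: ['cheese'] (min_width=6, slack=13)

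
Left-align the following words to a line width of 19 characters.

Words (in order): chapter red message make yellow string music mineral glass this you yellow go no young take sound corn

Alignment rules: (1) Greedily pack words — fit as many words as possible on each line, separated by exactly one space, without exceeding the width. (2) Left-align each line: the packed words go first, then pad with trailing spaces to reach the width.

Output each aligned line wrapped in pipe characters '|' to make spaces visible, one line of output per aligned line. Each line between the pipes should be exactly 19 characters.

Line 1: ['chapter', 'red', 'message'] (min_width=19, slack=0)
Line 2: ['make', 'yellow', 'string'] (min_width=18, slack=1)
Line 3: ['music', 'mineral', 'glass'] (min_width=19, slack=0)
Line 4: ['this', 'you', 'yellow', 'go'] (min_width=18, slack=1)
Line 5: ['no', 'young', 'take', 'sound'] (min_width=19, slack=0)
Line 6: ['corn'] (min_width=4, slack=15)

Answer: |chapter red message|
|make yellow string |
|music mineral glass|
|this you yellow go |
|no young take sound|
|corn               |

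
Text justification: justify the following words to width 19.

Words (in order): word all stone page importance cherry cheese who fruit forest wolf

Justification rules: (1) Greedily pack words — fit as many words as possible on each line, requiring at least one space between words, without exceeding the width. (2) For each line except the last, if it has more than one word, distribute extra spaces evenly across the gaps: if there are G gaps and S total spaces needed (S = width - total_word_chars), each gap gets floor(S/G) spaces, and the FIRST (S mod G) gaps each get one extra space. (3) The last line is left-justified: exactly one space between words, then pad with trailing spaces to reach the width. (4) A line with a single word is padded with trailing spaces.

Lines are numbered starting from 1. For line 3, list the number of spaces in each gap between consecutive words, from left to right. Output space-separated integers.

Line 1: ['word', 'all', 'stone', 'page'] (min_width=19, slack=0)
Line 2: ['importance', 'cherry'] (min_width=17, slack=2)
Line 3: ['cheese', 'who', 'fruit'] (min_width=16, slack=3)
Line 4: ['forest', 'wolf'] (min_width=11, slack=8)

Answer: 3 2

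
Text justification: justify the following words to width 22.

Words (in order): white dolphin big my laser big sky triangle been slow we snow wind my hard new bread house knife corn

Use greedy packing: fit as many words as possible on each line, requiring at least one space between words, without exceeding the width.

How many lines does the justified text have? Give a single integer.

Answer: 5

Derivation:
Line 1: ['white', 'dolphin', 'big', 'my'] (min_width=20, slack=2)
Line 2: ['laser', 'big', 'sky', 'triangle'] (min_width=22, slack=0)
Line 3: ['been', 'slow', 'we', 'snow', 'wind'] (min_width=22, slack=0)
Line 4: ['my', 'hard', 'new', 'bread'] (min_width=17, slack=5)
Line 5: ['house', 'knife', 'corn'] (min_width=16, slack=6)
Total lines: 5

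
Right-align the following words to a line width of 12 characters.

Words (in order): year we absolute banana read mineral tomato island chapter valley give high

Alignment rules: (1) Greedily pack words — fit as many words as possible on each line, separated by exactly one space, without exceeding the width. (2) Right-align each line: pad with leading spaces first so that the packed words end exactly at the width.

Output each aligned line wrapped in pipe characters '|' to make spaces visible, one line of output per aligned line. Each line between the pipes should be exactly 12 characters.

Answer: |     year we|
|    absolute|
| banana read|
|     mineral|
|      tomato|
|      island|
|     chapter|
| valley give|
|        high|

Derivation:
Line 1: ['year', 'we'] (min_width=7, slack=5)
Line 2: ['absolute'] (min_width=8, slack=4)
Line 3: ['banana', 'read'] (min_width=11, slack=1)
Line 4: ['mineral'] (min_width=7, slack=5)
Line 5: ['tomato'] (min_width=6, slack=6)
Line 6: ['island'] (min_width=6, slack=6)
Line 7: ['chapter'] (min_width=7, slack=5)
Line 8: ['valley', 'give'] (min_width=11, slack=1)
Line 9: ['high'] (min_width=4, slack=8)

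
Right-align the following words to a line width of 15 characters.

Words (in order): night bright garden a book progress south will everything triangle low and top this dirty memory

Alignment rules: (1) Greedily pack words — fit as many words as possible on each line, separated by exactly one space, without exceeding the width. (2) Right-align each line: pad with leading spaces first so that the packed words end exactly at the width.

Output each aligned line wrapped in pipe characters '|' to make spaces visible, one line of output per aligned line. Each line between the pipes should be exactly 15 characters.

Answer: |   night bright|
|  garden a book|
| progress south|
|will everything|
|   triangle low|
|   and top this|
|   dirty memory|

Derivation:
Line 1: ['night', 'bright'] (min_width=12, slack=3)
Line 2: ['garden', 'a', 'book'] (min_width=13, slack=2)
Line 3: ['progress', 'south'] (min_width=14, slack=1)
Line 4: ['will', 'everything'] (min_width=15, slack=0)
Line 5: ['triangle', 'low'] (min_width=12, slack=3)
Line 6: ['and', 'top', 'this'] (min_width=12, slack=3)
Line 7: ['dirty', 'memory'] (min_width=12, slack=3)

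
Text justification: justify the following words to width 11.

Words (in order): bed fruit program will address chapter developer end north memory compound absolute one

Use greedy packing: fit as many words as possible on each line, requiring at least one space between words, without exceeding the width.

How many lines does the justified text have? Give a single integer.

Answer: 11

Derivation:
Line 1: ['bed', 'fruit'] (min_width=9, slack=2)
Line 2: ['program'] (min_width=7, slack=4)
Line 3: ['will'] (min_width=4, slack=7)
Line 4: ['address'] (min_width=7, slack=4)
Line 5: ['chapter'] (min_width=7, slack=4)
Line 6: ['developer'] (min_width=9, slack=2)
Line 7: ['end', 'north'] (min_width=9, slack=2)
Line 8: ['memory'] (min_width=6, slack=5)
Line 9: ['compound'] (min_width=8, slack=3)
Line 10: ['absolute'] (min_width=8, slack=3)
Line 11: ['one'] (min_width=3, slack=8)
Total lines: 11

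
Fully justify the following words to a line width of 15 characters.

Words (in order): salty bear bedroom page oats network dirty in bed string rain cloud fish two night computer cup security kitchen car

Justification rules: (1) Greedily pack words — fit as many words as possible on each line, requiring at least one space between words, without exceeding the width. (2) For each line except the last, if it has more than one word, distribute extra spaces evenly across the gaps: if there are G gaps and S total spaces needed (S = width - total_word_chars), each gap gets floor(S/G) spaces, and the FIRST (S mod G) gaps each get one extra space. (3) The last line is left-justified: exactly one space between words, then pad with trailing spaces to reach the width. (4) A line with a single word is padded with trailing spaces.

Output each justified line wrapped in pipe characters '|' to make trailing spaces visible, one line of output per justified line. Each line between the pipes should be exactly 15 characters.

Answer: |salty      bear|
|bedroom    page|
|oats    network|
|dirty   in  bed|
|string     rain|
|cloud  fish two|
|night  computer|
|cup    security|
|kitchen car    |

Derivation:
Line 1: ['salty', 'bear'] (min_width=10, slack=5)
Line 2: ['bedroom', 'page'] (min_width=12, slack=3)
Line 3: ['oats', 'network'] (min_width=12, slack=3)
Line 4: ['dirty', 'in', 'bed'] (min_width=12, slack=3)
Line 5: ['string', 'rain'] (min_width=11, slack=4)
Line 6: ['cloud', 'fish', 'two'] (min_width=14, slack=1)
Line 7: ['night', 'computer'] (min_width=14, slack=1)
Line 8: ['cup', 'security'] (min_width=12, slack=3)
Line 9: ['kitchen', 'car'] (min_width=11, slack=4)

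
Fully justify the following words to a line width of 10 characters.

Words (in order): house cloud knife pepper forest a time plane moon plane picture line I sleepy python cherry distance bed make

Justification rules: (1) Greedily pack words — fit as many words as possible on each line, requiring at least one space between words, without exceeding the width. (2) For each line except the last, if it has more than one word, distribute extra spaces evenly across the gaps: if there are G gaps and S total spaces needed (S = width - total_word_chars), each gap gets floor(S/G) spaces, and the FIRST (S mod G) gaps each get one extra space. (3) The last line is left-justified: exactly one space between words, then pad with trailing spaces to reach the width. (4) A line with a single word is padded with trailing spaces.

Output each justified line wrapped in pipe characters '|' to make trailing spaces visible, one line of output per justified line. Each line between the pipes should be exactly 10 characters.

Answer: |house     |
|cloud     |
|knife     |
|pepper    |
|forest   a|
|time plane|
|moon plane|
|picture   |
|line     I|
|sleepy    |
|python    |
|cherry    |
|distance  |
|bed make  |

Derivation:
Line 1: ['house'] (min_width=5, slack=5)
Line 2: ['cloud'] (min_width=5, slack=5)
Line 3: ['knife'] (min_width=5, slack=5)
Line 4: ['pepper'] (min_width=6, slack=4)
Line 5: ['forest', 'a'] (min_width=8, slack=2)
Line 6: ['time', 'plane'] (min_width=10, slack=0)
Line 7: ['moon', 'plane'] (min_width=10, slack=0)
Line 8: ['picture'] (min_width=7, slack=3)
Line 9: ['line', 'I'] (min_width=6, slack=4)
Line 10: ['sleepy'] (min_width=6, slack=4)
Line 11: ['python'] (min_width=6, slack=4)
Line 12: ['cherry'] (min_width=6, slack=4)
Line 13: ['distance'] (min_width=8, slack=2)
Line 14: ['bed', 'make'] (min_width=8, slack=2)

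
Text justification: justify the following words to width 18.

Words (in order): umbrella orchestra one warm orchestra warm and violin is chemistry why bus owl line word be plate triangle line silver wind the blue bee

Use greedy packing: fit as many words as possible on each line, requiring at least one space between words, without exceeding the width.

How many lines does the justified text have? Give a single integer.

Answer: 8

Derivation:
Line 1: ['umbrella', 'orchestra'] (min_width=18, slack=0)
Line 2: ['one', 'warm', 'orchestra'] (min_width=18, slack=0)
Line 3: ['warm', 'and', 'violin', 'is'] (min_width=18, slack=0)
Line 4: ['chemistry', 'why', 'bus'] (min_width=17, slack=1)
Line 5: ['owl', 'line', 'word', 'be'] (min_width=16, slack=2)
Line 6: ['plate', 'triangle'] (min_width=14, slack=4)
Line 7: ['line', 'silver', 'wind'] (min_width=16, slack=2)
Line 8: ['the', 'blue', 'bee'] (min_width=12, slack=6)
Total lines: 8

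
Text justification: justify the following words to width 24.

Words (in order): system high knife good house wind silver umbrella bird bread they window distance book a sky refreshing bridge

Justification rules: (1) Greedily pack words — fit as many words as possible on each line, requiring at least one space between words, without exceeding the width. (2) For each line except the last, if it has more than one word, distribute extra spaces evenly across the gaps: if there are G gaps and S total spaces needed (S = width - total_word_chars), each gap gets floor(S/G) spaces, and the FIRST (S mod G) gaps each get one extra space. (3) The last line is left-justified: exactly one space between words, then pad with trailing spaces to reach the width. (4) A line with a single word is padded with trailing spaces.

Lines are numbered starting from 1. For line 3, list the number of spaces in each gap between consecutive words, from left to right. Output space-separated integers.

Answer: 1 1 1

Derivation:
Line 1: ['system', 'high', 'knife', 'good'] (min_width=22, slack=2)
Line 2: ['house', 'wind', 'silver'] (min_width=17, slack=7)
Line 3: ['umbrella', 'bird', 'bread', 'they'] (min_width=24, slack=0)
Line 4: ['window', 'distance', 'book', 'a'] (min_width=22, slack=2)
Line 5: ['sky', 'refreshing', 'bridge'] (min_width=21, slack=3)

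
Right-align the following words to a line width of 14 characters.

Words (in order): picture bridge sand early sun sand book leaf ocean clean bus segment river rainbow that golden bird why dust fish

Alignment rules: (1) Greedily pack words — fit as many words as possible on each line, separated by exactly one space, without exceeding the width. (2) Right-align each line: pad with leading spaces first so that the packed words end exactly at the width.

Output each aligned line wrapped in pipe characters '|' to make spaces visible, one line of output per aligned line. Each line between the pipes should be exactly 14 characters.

Answer: |picture bridge|
|sand early sun|
|sand book leaf|
|   ocean clean|
|   bus segment|
| river rainbow|
|   that golden|
| bird why dust|
|          fish|

Derivation:
Line 1: ['picture', 'bridge'] (min_width=14, slack=0)
Line 2: ['sand', 'early', 'sun'] (min_width=14, slack=0)
Line 3: ['sand', 'book', 'leaf'] (min_width=14, slack=0)
Line 4: ['ocean', 'clean'] (min_width=11, slack=3)
Line 5: ['bus', 'segment'] (min_width=11, slack=3)
Line 6: ['river', 'rainbow'] (min_width=13, slack=1)
Line 7: ['that', 'golden'] (min_width=11, slack=3)
Line 8: ['bird', 'why', 'dust'] (min_width=13, slack=1)
Line 9: ['fish'] (min_width=4, slack=10)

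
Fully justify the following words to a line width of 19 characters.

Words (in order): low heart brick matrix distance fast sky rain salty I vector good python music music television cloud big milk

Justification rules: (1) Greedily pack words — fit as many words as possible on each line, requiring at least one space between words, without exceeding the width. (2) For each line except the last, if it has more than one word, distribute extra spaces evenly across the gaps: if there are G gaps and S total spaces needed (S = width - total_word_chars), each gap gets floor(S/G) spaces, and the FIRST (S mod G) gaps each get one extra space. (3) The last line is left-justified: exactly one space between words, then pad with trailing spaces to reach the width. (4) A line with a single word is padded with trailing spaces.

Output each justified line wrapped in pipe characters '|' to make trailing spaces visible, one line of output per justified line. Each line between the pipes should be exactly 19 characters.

Line 1: ['low', 'heart', 'brick'] (min_width=15, slack=4)
Line 2: ['matrix', 'distance'] (min_width=15, slack=4)
Line 3: ['fast', 'sky', 'rain', 'salty'] (min_width=19, slack=0)
Line 4: ['I', 'vector', 'good'] (min_width=13, slack=6)
Line 5: ['python', 'music', 'music'] (min_width=18, slack=1)
Line 6: ['television', 'cloud'] (min_width=16, slack=3)
Line 7: ['big', 'milk'] (min_width=8, slack=11)

Answer: |low   heart   brick|
|matrix     distance|
|fast sky rain salty|
|I    vector    good|
|python  music music|
|television    cloud|
|big milk           |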